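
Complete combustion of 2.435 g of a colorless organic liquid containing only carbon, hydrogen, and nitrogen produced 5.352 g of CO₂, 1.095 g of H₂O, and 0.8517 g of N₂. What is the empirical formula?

C2H2N

mol C = 5.352 g CO₂ ÷ 44.009 g/mol = 0.12161 mol
mol H = 2 × 1.095 g H₂O ÷ 18.015 g/mol = 0.12157 mol
mol N = 2 × 0.8517 g N₂ ÷ 28.014 g/mol = 0.060805 mol
Divide by the smallest (0.060805 mol): C 2.000, H 1.999, N 1.000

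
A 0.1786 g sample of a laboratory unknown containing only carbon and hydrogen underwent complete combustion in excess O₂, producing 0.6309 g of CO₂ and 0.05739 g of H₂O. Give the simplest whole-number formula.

C9H4

mol C = 0.6309 g CO₂ ÷ 44.009 g/mol = 0.014336 mol
mol H = 2 × 0.05739 g H₂O ÷ 18.015 g/mol = 0.0063714 mol
Divide by the smallest (0.0063714 mol): C 2.250, H 1.000
Multiplying each by 4 gives whole numbers: C 9.00, H 4.00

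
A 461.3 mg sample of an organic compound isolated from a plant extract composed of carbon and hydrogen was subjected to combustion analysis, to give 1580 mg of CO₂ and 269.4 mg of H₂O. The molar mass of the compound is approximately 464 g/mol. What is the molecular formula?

mol C = 1.580 g CO₂ ÷ 44.009 g/mol = 0.035902 mol
mol H = 2 × 0.2694 g H₂O ÷ 18.015 g/mol = 0.029908 mol
Divide by the smallest (0.029908 mol): C 1.200, H 1.000
Multiplying each by 5 gives whole numbers: C 6.00, H 5.00
Empirical formula: C6H5
Empirical-formula mass = 77.11 g/mol; 464 ÷ 77.11 ≈ 6, so the molecular formula is C36H30.

C36H30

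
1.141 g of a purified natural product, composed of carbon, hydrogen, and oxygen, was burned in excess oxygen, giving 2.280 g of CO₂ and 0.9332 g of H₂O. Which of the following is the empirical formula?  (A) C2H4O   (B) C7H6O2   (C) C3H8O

(A) C2H4O

mol C = 2.280 g CO₂ ÷ 44.009 g/mol = 0.051808 mol
mol H = 2 × 0.9332 g H₂O ÷ 18.015 g/mol = 0.10360 mol
mass O = 1.141 − (0.62226 + 0.10443) = 0.41431 g → mol O = 0.41431 ÷ 15.999 = 0.025896 mol
Divide by the smallest (0.025896 mol): C 2.001, H 4.001, O 1.000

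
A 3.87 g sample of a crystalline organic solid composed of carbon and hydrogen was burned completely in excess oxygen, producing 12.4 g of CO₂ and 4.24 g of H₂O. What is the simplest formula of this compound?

mol C = 12.4 g CO₂ ÷ 44.009 g/mol = 0.2818 mol
mol H = 2 × 4.24 g H₂O ÷ 18.015 g/mol = 0.4707 mol
Divide by the smallest (0.2818 mol): C 1.000, H 1.671
Multiplying each by 3 gives whole numbers: C 3.00, H 5.01

C3H5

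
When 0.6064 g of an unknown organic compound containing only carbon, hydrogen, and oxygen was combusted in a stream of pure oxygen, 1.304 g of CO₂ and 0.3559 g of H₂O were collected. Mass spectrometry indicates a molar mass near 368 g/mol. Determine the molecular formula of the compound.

mol C = 1.304 g CO₂ ÷ 44.009 g/mol = 0.029630 mol
mol H = 2 × 0.3559 g H₂O ÷ 18.015 g/mol = 0.039512 mol
mass O = 0.6064 − (0.35589 + 0.039828) = 0.21068 g → mol O = 0.21068 ÷ 15.999 = 0.013168 mol
Divide by the smallest (0.013168 mol): C 2.250, H 3.000, O 1.000
Multiplying each by 4 gives whole numbers: C 9.00, H 12.00, O 4.00
Empirical formula: C9H12O4
Empirical-formula mass = 184.19 g/mol; 368 ÷ 184.19 ≈ 2, so the molecular formula is C18H24O8.

C18H24O8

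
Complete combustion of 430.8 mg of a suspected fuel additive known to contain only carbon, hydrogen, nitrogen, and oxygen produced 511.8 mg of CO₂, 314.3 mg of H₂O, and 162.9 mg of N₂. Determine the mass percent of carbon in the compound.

32.42%

mol C = 0.5118 g CO₂ ÷ 44.009 g/mol = 0.011629 mol
mol H = 2 × 0.3143 g H₂O ÷ 18.015 g/mol = 0.034893 mol
mol N = 2 × 0.1629 g N₂ ÷ 28.014 g/mol = 0.011630 mol
mass O = 0.4308 − (0.13968 + 0.035172 + 0.16290) = 0.093047 g → mol O = 0.093047 ÷ 15.999 = 0.0058158 mol
mass % C = 0.13968 g ÷ 0.4308 g × 100%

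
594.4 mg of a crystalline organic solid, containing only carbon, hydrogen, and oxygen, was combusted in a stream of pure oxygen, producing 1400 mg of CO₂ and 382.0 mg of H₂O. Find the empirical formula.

C3H4O

mol C = 1.400 g CO₂ ÷ 44.009 g/mol = 0.031812 mol
mol H = 2 × 0.3820 g H₂O ÷ 18.015 g/mol = 0.042409 mol
mass O = 0.5944 − (0.38209 + 0.042748) = 0.16956 g → mol O = 0.16956 ÷ 15.999 = 0.010598 mol
Divide by the smallest (0.010598 mol): C 3.002, H 4.002, O 1.000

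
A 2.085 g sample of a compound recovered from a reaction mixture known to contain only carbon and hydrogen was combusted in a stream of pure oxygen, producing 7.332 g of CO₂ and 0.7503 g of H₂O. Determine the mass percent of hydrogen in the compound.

mol C = 7.332 g CO₂ ÷ 44.009 g/mol = 0.16660 mol
mol H = 2 × 0.7503 g H₂O ÷ 18.015 g/mol = 0.083297 mol
mass % H = 0.083964 g ÷ 2.085 g × 100%

4.03%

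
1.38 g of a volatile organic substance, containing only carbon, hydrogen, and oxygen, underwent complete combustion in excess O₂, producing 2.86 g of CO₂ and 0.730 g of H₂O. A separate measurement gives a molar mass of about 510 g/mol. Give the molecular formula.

mol C = 2.86 g CO₂ ÷ 44.009 g/mol = 0.06499 mol
mol H = 2 × 0.730 g H₂O ÷ 18.015 g/mol = 0.08104 mol
mass O = 1.38 − (0.7806 + 0.08169) = 0.5178 g → mol O = 0.5178 ÷ 15.999 = 0.03236 mol
Divide by the smallest (0.03236 mol): C 2.008, H 2.504, O 1.000
Multiplying each by 2 gives whole numbers: C 4.02, H 5.01, O 2.00
Empirical formula: C4H5O2
Empirical-formula mass = 85.08 g/mol; 510 ÷ 85.08 ≈ 6, so the molecular formula is C24H30O12.

C24H30O12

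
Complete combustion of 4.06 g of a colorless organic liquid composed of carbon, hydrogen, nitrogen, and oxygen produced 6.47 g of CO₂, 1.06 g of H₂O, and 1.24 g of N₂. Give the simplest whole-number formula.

C5H4N3O2

mol C = 6.47 g CO₂ ÷ 44.009 g/mol = 0.1470 mol
mol H = 2 × 1.06 g H₂O ÷ 18.015 g/mol = 0.1177 mol
mol N = 2 × 1.24 g N₂ ÷ 28.014 g/mol = 0.08853 mol
mass O = 4.06 − (1.766 + 0.1186 + 1.240) = 0.9356 g → mol O = 0.9356 ÷ 15.999 = 0.05848 mol
Divide by the smallest (0.05848 mol): C 2.514, H 2.012, N 1.514, O 1.000
Multiplying each by 2 gives whole numbers: C 5.03, H 4.02, N 3.03, O 2.00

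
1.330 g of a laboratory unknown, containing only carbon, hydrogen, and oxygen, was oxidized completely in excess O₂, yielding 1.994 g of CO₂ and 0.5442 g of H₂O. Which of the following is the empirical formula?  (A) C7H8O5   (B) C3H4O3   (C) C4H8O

mol C = 1.994 g CO₂ ÷ 44.009 g/mol = 0.045309 mol
mol H = 2 × 0.5442 g H₂O ÷ 18.015 g/mol = 0.060416 mol
mass O = 1.330 − (0.54421 + 0.060900) = 0.72489 g → mol O = 0.72489 ÷ 15.999 = 0.045309 mol
Divide by the smallest (0.045309 mol): C 1.000, H 1.333, O 1.000
Multiplying each by 3 gives whole numbers: C 3.00, H 4.00, O 3.00

(B) C3H4O3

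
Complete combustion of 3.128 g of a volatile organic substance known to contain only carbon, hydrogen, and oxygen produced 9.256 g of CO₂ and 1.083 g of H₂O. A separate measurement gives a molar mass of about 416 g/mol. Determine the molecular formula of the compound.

C28H16O4

mol C = 9.256 g CO₂ ÷ 44.009 g/mol = 0.21032 mol
mol H = 2 × 1.083 g H₂O ÷ 18.015 g/mol = 0.12023 mol
mass O = 3.128 − (2.5262 + 0.12120) = 0.48064 g → mol O = 0.48064 ÷ 15.999 = 0.030042 mol
Divide by the smallest (0.030042 mol): C 7.001, H 4.002, O 1.000
Empirical formula: C7H4O
Empirical-formula mass = 104.11 g/mol; 416 ÷ 104.11 ≈ 4, so the molecular formula is C28H16O4.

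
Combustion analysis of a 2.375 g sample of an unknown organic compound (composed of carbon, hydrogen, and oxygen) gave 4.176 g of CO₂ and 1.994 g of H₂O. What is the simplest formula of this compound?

C3H7O2

mol C = 4.176 g CO₂ ÷ 44.009 g/mol = 0.094890 mol
mol H = 2 × 1.994 g H₂O ÷ 18.015 g/mol = 0.22137 mol
mass O = 2.375 − (1.1397 + 0.22314) = 1.0121 g → mol O = 1.0121 ÷ 15.999 = 0.063263 mol
Divide by the smallest (0.063263 mol): C 1.500, H 3.499, O 1.000
Multiplying each by 2 gives whole numbers: C 3.00, H 7.00, O 2.00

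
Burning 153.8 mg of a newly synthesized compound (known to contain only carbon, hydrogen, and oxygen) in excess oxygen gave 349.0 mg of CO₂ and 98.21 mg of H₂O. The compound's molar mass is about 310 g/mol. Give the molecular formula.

mol C = 0.3490 g CO₂ ÷ 44.009 g/mol = 0.0079302 mol
mol H = 2 × 0.09821 g H₂O ÷ 18.015 g/mol = 0.010903 mol
mass O = 0.1538 − (0.095250 + 0.010990) = 0.047560 g → mol O = 0.047560 ÷ 15.999 = 0.0029727 mol
Divide by the smallest (0.0029727 mol): C 2.668, H 3.668, O 1.000
Multiplying each by 3 gives whole numbers: C 8.00, H 11.00, O 3.00
Empirical formula: C8H11O3
Empirical-formula mass = 155.17 g/mol; 310 ÷ 155.17 ≈ 2, so the molecular formula is C16H22O6.

C16H22O6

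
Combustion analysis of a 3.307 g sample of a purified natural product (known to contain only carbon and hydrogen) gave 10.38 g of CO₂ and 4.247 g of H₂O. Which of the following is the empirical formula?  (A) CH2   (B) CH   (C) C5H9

mol C = 10.38 g CO₂ ÷ 44.009 g/mol = 0.23586 mol
mol H = 2 × 4.247 g H₂O ÷ 18.015 g/mol = 0.47150 mol
Divide by the smallest (0.23586 mol): C 1.000, H 1.999

(A) CH2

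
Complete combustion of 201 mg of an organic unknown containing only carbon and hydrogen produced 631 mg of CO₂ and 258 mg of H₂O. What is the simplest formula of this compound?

CH2

mol C = 0.631 g CO₂ ÷ 44.009 g/mol = 0.01434 mol
mol H = 2 × 0.258 g H₂O ÷ 18.015 g/mol = 0.02864 mol
Divide by the smallest (0.01434 mol): C 1.000, H 1.998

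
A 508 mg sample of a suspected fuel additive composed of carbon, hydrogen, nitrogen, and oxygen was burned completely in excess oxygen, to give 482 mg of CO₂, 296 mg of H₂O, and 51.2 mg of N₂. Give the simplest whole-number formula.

mol C = 0.482 g CO₂ ÷ 44.009 g/mol = 0.01095 mol
mol H = 2 × 0.296 g H₂O ÷ 18.015 g/mol = 0.03286 mol
mol N = 2 × 0.0512 g N₂ ÷ 28.014 g/mol = 0.003655 mol
mass O = 0.508 − (0.1315 + 0.03312 + 0.05120) = 0.2921 g → mol O = 0.2921 ÷ 15.999 = 0.01826 mol
Divide by the smallest (0.003655 mol): C 2.996, H 8.990, N 1.000, O 4.995

C3H9NO5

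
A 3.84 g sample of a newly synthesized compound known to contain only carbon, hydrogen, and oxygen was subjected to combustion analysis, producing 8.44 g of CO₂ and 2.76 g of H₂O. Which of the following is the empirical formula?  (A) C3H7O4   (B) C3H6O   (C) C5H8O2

(C) C5H8O2

mol C = 8.44 g CO₂ ÷ 44.009 g/mol = 0.1918 mol
mol H = 2 × 2.76 g H₂O ÷ 18.015 g/mol = 0.3064 mol
mass O = 3.84 − (2.303 + 0.3089) = 1.228 g → mol O = 1.228 ÷ 15.999 = 0.07673 mol
Divide by the smallest (0.07673 mol): C 2.499, H 3.993, O 1.000
Multiplying each by 2 gives whole numbers: C 5.00, H 7.99, O 2.00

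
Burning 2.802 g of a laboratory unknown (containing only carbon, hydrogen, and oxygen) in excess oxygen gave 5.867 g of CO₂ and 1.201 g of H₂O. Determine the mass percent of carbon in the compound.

mol C = 5.867 g CO₂ ÷ 44.009 g/mol = 0.13331 mol
mol H = 2 × 1.201 g H₂O ÷ 18.015 g/mol = 0.13333 mol
mass O = 2.802 − (1.6012 + 0.13440) = 1.0664 g → mol O = 1.0664 ÷ 15.999 = 0.066652 mol
mass % C = 1.6012 g ÷ 2.802 g × 100%

57.15%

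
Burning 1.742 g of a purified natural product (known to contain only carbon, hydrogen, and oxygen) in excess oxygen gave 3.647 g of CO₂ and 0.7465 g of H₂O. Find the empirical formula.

C2H2O

mol C = 3.647 g CO₂ ÷ 44.009 g/mol = 0.082869 mol
mol H = 2 × 0.7465 g H₂O ÷ 18.015 g/mol = 0.082875 mol
mass O = 1.742 − (0.99534 + 0.083538) = 0.66312 g → mol O = 0.66312 ÷ 15.999 = 0.041447 mol
Divide by the smallest (0.041447 mol): C 1.999, H 2.000, O 1.000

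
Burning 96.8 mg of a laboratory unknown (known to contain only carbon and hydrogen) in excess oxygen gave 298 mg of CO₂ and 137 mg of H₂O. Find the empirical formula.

C4H9

mol C = 0.298 g CO₂ ÷ 44.009 g/mol = 0.006771 mol
mol H = 2 × 0.137 g H₂O ÷ 18.015 g/mol = 0.01521 mol
Divide by the smallest (0.006771 mol): C 1.000, H 2.246
Multiplying each by 4 gives whole numbers: C 4.00, H 8.98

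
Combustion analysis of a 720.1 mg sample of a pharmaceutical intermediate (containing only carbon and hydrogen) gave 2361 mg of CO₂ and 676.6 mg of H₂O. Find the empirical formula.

C5H7

mol C = 2.361 g CO₂ ÷ 44.009 g/mol = 0.053648 mol
mol H = 2 × 0.6766 g H₂O ÷ 18.015 g/mol = 0.075115 mol
Divide by the smallest (0.053648 mol): C 1.000, H 1.400
Multiplying each by 5 gives whole numbers: C 5.00, H 7.00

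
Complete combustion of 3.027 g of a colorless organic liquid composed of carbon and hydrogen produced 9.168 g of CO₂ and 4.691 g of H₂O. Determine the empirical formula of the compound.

mol C = 9.168 g CO₂ ÷ 44.009 g/mol = 0.20832 mol
mol H = 2 × 4.691 g H₂O ÷ 18.015 g/mol = 0.52079 mol
Divide by the smallest (0.20832 mol): C 1.000, H 2.500
Multiplying each by 2 gives whole numbers: C 2.00, H 5.00

C2H5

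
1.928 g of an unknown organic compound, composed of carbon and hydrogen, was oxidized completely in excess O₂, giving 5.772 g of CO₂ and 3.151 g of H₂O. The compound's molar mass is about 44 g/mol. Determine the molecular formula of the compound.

mol C = 5.772 g CO₂ ÷ 44.009 g/mol = 0.13115 mol
mol H = 2 × 3.151 g H₂O ÷ 18.015 g/mol = 0.34982 mol
Divide by the smallest (0.13115 mol): C 1.000, H 2.667
Multiplying each by 3 gives whole numbers: C 3.00, H 8.00
Empirical formula: C3H8
Empirical-formula mass = 44.10 g/mol; 44 ÷ 44.10 ≈ 1, so the molecular formula is C3H8.

C3H8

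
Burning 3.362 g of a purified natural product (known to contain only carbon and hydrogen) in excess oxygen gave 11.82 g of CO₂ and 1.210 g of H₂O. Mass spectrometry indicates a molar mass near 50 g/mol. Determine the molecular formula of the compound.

mol C = 11.82 g CO₂ ÷ 44.009 g/mol = 0.26858 mol
mol H = 2 × 1.210 g H₂O ÷ 18.015 g/mol = 0.13433 mol
Divide by the smallest (0.13433 mol): C 1.999, H 1.000
Empirical formula: C2H
Empirical-formula mass = 25.03 g/mol; 50 ÷ 25.03 ≈ 2, so the molecular formula is C4H2.

C4H2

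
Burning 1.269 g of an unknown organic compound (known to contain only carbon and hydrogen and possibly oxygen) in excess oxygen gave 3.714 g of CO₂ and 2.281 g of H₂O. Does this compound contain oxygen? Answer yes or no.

no

mol C = 3.714 g CO₂ ÷ 44.009 g/mol = 0.084392 mol
mol H = 2 × 2.281 g H₂O ÷ 18.015 g/mol = 0.25323 mol
C and H together account for 1.2689 g — essentially the entire 1.269 g sample — so the compound contains no oxygen.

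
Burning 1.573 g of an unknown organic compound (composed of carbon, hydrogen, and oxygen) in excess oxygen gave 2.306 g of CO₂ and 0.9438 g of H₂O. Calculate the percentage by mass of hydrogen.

mol C = 2.306 g CO₂ ÷ 44.009 g/mol = 0.052398 mol
mol H = 2 × 0.9438 g H₂O ÷ 18.015 g/mol = 0.10478 mol
mass O = 1.573 − (0.62936 + 0.10562) = 0.83803 g → mol O = 0.83803 ÷ 15.999 = 0.052380 mol
mass % H = 0.10562 g ÷ 1.573 g × 100%

6.71%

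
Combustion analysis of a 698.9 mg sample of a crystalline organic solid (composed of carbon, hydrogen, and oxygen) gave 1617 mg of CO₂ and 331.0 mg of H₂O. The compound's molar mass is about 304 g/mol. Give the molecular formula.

C16H16O6

mol C = 1.617 g CO₂ ÷ 44.009 g/mol = 0.036742 mol
mol H = 2 × 0.3310 g H₂O ÷ 18.015 g/mol = 0.036747 mol
mass O = 0.6989 − (0.44131 + 0.037041) = 0.22054 g → mol O = 0.22054 ÷ 15.999 = 0.013785 mol
Divide by the smallest (0.013785 mol): C 2.665, H 2.666, O 1.000
Multiplying each by 3 gives whole numbers: C 8.00, H 8.00, O 3.00
Empirical formula: C8H8O3
Empirical-formula mass = 152.15 g/mol; 304 ÷ 152.15 ≈ 2, so the molecular formula is C16H16O6.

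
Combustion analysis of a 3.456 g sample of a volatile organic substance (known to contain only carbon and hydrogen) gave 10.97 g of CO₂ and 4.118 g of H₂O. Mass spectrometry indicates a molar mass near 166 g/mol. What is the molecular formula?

C12H22

mol C = 10.97 g CO₂ ÷ 44.009 g/mol = 0.24927 mol
mol H = 2 × 4.118 g H₂O ÷ 18.015 g/mol = 0.45717 mol
Divide by the smallest (0.24927 mol): C 1.000, H 1.834
Multiplying each by 6 gives whole numbers: C 6.00, H 11.00
Empirical formula: C6H11
Empirical-formula mass = 83.15 g/mol; 166 ÷ 83.15 ≈ 2, so the molecular formula is C12H22.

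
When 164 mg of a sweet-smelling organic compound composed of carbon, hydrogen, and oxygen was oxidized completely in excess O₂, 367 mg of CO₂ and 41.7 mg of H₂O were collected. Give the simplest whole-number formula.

C9H5O4

mol C = 0.367 g CO₂ ÷ 44.009 g/mol = 0.008339 mol
mol H = 2 × 0.0417 g H₂O ÷ 18.015 g/mol = 0.004629 mol
mass O = 0.164 − (0.1002 + 0.004667) = 0.05917 g → mol O = 0.05917 ÷ 15.999 = 0.003698 mol
Divide by the smallest (0.003698 mol): C 2.255, H 1.252, O 1.000
Multiplying each by 4 gives whole numbers: C 9.02, H 5.01, O 4.00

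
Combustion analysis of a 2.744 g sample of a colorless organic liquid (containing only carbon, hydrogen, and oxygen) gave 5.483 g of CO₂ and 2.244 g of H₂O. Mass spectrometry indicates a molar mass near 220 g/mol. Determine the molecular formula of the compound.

mol C = 5.483 g CO₂ ÷ 44.009 g/mol = 0.12459 mol
mol H = 2 × 2.244 g H₂O ÷ 18.015 g/mol = 0.24913 mol
mass O = 2.744 − (1.4964 + 0.25112) = 0.99645 g → mol O = 0.99645 ÷ 15.999 = 0.062282 mol
Divide by the smallest (0.062282 mol): C 2.000, H 4.000, O 1.000
Empirical formula: C2H4O
Empirical-formula mass = 44.05 g/mol; 220 ÷ 44.05 ≈ 5, so the molecular formula is C10H20O5.

C10H20O5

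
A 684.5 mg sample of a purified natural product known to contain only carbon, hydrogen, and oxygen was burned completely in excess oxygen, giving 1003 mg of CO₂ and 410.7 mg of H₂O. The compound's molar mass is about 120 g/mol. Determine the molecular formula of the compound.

mol C = 1.003 g CO₂ ÷ 44.009 g/mol = 0.022791 mol
mol H = 2 × 0.4107 g H₂O ÷ 18.015 g/mol = 0.045595 mol
mass O = 0.6845 − (0.27374 + 0.045960) = 0.36480 g → mol O = 0.36480 ÷ 15.999 = 0.022801 mol
Divide by the smallest (0.022791 mol): C 1.000, H 2.001, O 1.000
Empirical formula: CH2O
Empirical-formula mass = 30.03 g/mol; 120 ÷ 30.03 ≈ 4, so the molecular formula is C4H8O4.

C4H8O4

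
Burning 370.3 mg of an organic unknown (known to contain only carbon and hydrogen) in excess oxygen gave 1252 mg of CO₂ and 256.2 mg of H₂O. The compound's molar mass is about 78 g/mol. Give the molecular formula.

C6H6

mol C = 1.252 g CO₂ ÷ 44.009 g/mol = 0.028449 mol
mol H = 2 × 0.2562 g H₂O ÷ 18.015 g/mol = 0.028443 mol
Divide by the smallest (0.028443 mol): C 1.000, H 1.000
Empirical formula: CH
Empirical-formula mass = 13.02 g/mol; 78 ÷ 13.02 ≈ 6, so the molecular formula is C6H6.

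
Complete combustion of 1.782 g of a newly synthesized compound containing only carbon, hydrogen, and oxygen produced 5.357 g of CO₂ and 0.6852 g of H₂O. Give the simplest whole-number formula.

mol C = 5.357 g CO₂ ÷ 44.009 g/mol = 0.12173 mol
mol H = 2 × 0.6852 g H₂O ÷ 18.015 g/mol = 0.076070 mol
mass O = 1.782 − (1.4620 + 0.076679) = 0.24328 g → mol O = 0.24328 ÷ 15.999 = 0.015206 mol
Divide by the smallest (0.015206 mol): C 8.005, H 5.003, O 1.000

C8H5O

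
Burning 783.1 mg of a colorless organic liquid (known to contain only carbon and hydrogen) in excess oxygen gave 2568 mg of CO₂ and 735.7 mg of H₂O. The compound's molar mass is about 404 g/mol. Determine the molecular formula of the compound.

mol C = 2.568 g CO₂ ÷ 44.009 g/mol = 0.058352 mol
mol H = 2 × 0.7357 g H₂O ÷ 18.015 g/mol = 0.081676 mol
Divide by the smallest (0.058352 mol): C 1.000, H 1.400
Multiplying each by 5 gives whole numbers: C 5.00, H 7.00
Empirical formula: C5H7
Empirical-formula mass = 67.11 g/mol; 404 ÷ 67.11 ≈ 6, so the molecular formula is C30H42.

C30H42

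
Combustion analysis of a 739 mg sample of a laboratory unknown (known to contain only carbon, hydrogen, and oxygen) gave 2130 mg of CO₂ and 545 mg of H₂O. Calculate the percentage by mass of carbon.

mol C = 2.13 g CO₂ ÷ 44.009 g/mol = 0.04840 mol
mol H = 2 × 0.545 g H₂O ÷ 18.015 g/mol = 0.06051 mol
mass O = 0.739 − (0.5813 + 0.06099) = 0.09669 g → mol O = 0.09669 ÷ 15.999 = 0.006043 mol
mass % C = 0.5813 g ÷ 0.739 g × 100%

78.7%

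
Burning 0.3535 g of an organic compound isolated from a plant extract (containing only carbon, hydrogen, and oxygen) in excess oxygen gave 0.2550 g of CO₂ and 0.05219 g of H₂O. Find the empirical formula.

mol C = 0.2550 g CO₂ ÷ 44.009 g/mol = 0.0057943 mol
mol H = 2 × 0.05219 g H₂O ÷ 18.015 g/mol = 0.0057941 mol
mass O = 0.3535 − (0.069595 + 0.0058404) = 0.27806 g → mol O = 0.27806 ÷ 15.999 = 0.017380 mol
Divide by the smallest (0.0057941 mol): C 1.000, H 1.000, O 3.000

CHO3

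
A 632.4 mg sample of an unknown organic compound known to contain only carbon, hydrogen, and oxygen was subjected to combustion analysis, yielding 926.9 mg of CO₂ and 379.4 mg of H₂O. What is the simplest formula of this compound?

mol C = 0.9269 g CO₂ ÷ 44.009 g/mol = 0.021062 mol
mol H = 2 × 0.3794 g H₂O ÷ 18.015 g/mol = 0.042120 mol
mass O = 0.6324 − (0.25297 + 0.042457) = 0.33697 g → mol O = 0.33697 ÷ 15.999 = 0.021062 mol
Divide by the smallest (0.021062 mol): C 1.000, H 2.000, O 1.000

CH2O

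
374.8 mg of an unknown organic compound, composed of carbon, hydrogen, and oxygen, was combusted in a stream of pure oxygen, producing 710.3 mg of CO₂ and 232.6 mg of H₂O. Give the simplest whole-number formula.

C5H8O3

mol C = 0.7103 g CO₂ ÷ 44.009 g/mol = 0.016140 mol
mol H = 2 × 0.2326 g H₂O ÷ 18.015 g/mol = 0.025823 mol
mass O = 0.3748 − (0.19386 + 0.026030) = 0.15491 g → mol O = 0.15491 ÷ 15.999 = 0.0096828 mol
Divide by the smallest (0.0096828 mol): C 1.667, H 2.667, O 1.000
Multiplying each by 3 gives whole numbers: C 5.00, H 8.00, O 3.00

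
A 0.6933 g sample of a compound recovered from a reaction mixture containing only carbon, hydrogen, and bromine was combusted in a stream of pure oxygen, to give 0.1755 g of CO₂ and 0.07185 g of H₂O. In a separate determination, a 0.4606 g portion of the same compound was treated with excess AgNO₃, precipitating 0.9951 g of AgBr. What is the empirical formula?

CH2Br2

mol C = 0.1755 g CO₂ ÷ 44.009 g/mol = 0.0039878 mol
mol H = 2 × 0.07185 g H₂O ÷ 18.015 g/mol = 0.0079767 mol
From the AgBr data: mol Br per gram of compound = (0.9951 ÷ 187.772) ÷ 0.4606 = 0.011506 mol/g, so in the 0.6933 g combustion sample mol Br = 0.0079769 mol
Divide by the smallest (0.0039878 mol): C 1.000, H 2.000, Br 2.000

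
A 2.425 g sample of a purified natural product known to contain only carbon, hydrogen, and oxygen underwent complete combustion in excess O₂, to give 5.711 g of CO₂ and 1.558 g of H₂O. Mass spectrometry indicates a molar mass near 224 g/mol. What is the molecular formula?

C12H16O4

mol C = 5.711 g CO₂ ÷ 44.009 g/mol = 0.12977 mol
mol H = 2 × 1.558 g H₂O ÷ 18.015 g/mol = 0.17297 mol
mass O = 2.425 − (1.5587 + 0.17435) = 0.69199 g → mol O = 0.69199 ÷ 15.999 = 0.043252 mol
Divide by the smallest (0.043252 mol): C 3.000, H 3.999, O 1.000
Empirical formula: C3H4O
Empirical-formula mass = 56.06 g/mol; 224 ÷ 56.06 ≈ 4, so the molecular formula is C12H16O4.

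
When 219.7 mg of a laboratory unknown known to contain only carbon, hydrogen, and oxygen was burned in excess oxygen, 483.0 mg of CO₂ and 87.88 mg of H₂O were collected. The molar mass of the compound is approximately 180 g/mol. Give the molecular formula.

C9H8O4

mol C = 0.4830 g CO₂ ÷ 44.009 g/mol = 0.010975 mol
mol H = 2 × 0.08788 g H₂O ÷ 18.015 g/mol = 0.0097563 mol
mass O = 0.2197 − (0.13182 + 0.0098344) = 0.078045 g → mol O = 0.078045 ÷ 15.999 = 0.0048781 mol
Divide by the smallest (0.0048781 mol): C 2.250, H 2.000, O 1.000
Multiplying each by 4 gives whole numbers: C 9.00, H 8.00, O 4.00
Empirical formula: C9H8O4
Empirical-formula mass = 180.16 g/mol; 180 ÷ 180.16 ≈ 1, so the molecular formula is C9H8O4.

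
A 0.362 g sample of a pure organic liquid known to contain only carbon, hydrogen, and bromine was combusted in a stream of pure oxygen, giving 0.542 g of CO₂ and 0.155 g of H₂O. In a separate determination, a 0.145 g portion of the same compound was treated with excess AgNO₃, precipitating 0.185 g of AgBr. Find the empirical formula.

mol C = 0.542 g CO₂ ÷ 44.009 g/mol = 0.01232 mol
mol H = 2 × 0.155 g H₂O ÷ 18.015 g/mol = 0.01721 mol
From the AgBr data: mol Br per gram of compound = (0.185 ÷ 187.772) ÷ 0.145 = 0.006795 mol/g, so in the 0.362 g combustion sample mol Br = 0.002460 mol
Divide by the smallest (0.002460 mol): C 5.007, H 6.996, Br 1.000

C5H7Br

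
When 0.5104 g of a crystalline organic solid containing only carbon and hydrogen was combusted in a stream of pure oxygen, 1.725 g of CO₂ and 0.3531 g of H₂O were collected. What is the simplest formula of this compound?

mol C = 1.725 g CO₂ ÷ 44.009 g/mol = 0.039197 mol
mol H = 2 × 0.3531 g H₂O ÷ 18.015 g/mol = 0.039201 mol
Divide by the smallest (0.039197 mol): C 1.000, H 1.000

CH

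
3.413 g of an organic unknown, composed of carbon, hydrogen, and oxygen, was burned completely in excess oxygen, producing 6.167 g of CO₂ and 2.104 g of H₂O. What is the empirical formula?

mol C = 6.167 g CO₂ ÷ 44.009 g/mol = 0.14013 mol
mol H = 2 × 2.104 g H₂O ÷ 18.015 g/mol = 0.23358 mol
mass O = 3.413 − (1.6831 + 0.23545) = 1.4944 g → mol O = 1.4944 ÷ 15.999 = 0.093408 mol
Divide by the smallest (0.093408 mol): C 1.500, H 2.501, O 1.000
Multiplying each by 2 gives whole numbers: C 3.00, H 5.00, O 2.00

C3H5O2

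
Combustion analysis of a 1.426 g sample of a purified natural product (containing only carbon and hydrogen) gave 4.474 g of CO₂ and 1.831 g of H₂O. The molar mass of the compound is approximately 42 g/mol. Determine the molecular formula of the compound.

mol C = 4.474 g CO₂ ÷ 44.009 g/mol = 0.10166 mol
mol H = 2 × 1.831 g H₂O ÷ 18.015 g/mol = 0.20328 mol
Divide by the smallest (0.10166 mol): C 1.000, H 2.000
Empirical formula: CH2
Empirical-formula mass = 14.03 g/mol; 42 ÷ 14.03 ≈ 3, so the molecular formula is C3H6.

C3H6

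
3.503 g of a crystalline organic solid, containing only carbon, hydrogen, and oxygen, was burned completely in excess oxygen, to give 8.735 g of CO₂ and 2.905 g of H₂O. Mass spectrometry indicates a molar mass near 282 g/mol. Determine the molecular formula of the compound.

C16H26O4

mol C = 8.735 g CO₂ ÷ 44.009 g/mol = 0.19848 mol
mol H = 2 × 2.905 g H₂O ÷ 18.015 g/mol = 0.32251 mol
mass O = 3.503 − (2.3840 + 0.32509) = 0.79394 g → mol O = 0.79394 ÷ 15.999 = 0.049624 mol
Divide by the smallest (0.049624 mol): C 4.000, H 6.499, O 1.000
Multiplying each by 2 gives whole numbers: C 8.00, H 13.00, O 2.00
Empirical formula: C8H13O2
Empirical-formula mass = 141.19 g/mol; 282 ÷ 141.19 ≈ 2, so the molecular formula is C16H26O4.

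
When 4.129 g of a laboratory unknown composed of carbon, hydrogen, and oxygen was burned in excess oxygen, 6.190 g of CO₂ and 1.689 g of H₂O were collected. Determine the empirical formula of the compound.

C3H4O3

mol C = 6.190 g CO₂ ÷ 44.009 g/mol = 0.14065 mol
mol H = 2 × 1.689 g H₂O ÷ 18.015 g/mol = 0.18751 mol
mass O = 4.129 − (1.6894 + 0.18901) = 2.2506 g → mol O = 2.2506 ÷ 15.999 = 0.14067 mol
Divide by the smallest (0.14065 mol): C 1.000, H 1.333, O 1.000
Multiplying each by 3 gives whole numbers: C 3.00, H 4.00, O 3.00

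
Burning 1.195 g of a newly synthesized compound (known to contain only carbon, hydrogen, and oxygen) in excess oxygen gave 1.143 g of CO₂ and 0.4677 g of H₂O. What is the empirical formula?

mol C = 1.143 g CO₂ ÷ 44.009 g/mol = 0.025972 mol
mol H = 2 × 0.4677 g H₂O ÷ 18.015 g/mol = 0.051923 mol
mass O = 1.195 − (0.31195 + 0.052339) = 0.83071 g → mol O = 0.83071 ÷ 15.999 = 0.051923 mol
Divide by the smallest (0.025972 mol): C 1.000, H 1.999, O 1.999

CH2O2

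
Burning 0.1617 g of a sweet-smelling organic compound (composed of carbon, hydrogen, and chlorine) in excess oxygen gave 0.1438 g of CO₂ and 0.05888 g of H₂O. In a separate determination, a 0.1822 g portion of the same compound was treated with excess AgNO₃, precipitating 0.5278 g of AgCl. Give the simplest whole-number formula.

CH2Cl

mol C = 0.1438 g CO₂ ÷ 44.009 g/mol = 0.0032675 mol
mol H = 2 × 0.05888 g H₂O ÷ 18.015 g/mol = 0.0065368 mol
From the AgCl data: mol Cl per gram of compound = (0.5278 ÷ 143.318) ÷ 0.1822 = 0.020213 mol/g, so in the 0.1617 g combustion sample mol Cl = 0.0032684 mol
Divide by the smallest (0.0032675 mol): C 1.000, H 2.001, Cl 1.000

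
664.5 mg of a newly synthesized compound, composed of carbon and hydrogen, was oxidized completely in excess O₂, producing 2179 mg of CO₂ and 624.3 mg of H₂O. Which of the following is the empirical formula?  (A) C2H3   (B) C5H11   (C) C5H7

mol C = 2.179 g CO₂ ÷ 44.009 g/mol = 0.049513 mol
mol H = 2 × 0.6243 g H₂O ÷ 18.015 g/mol = 0.069309 mol
Divide by the smallest (0.049513 mol): C 1.000, H 1.400
Multiplying each by 5 gives whole numbers: C 5.00, H 7.00

(C) C5H7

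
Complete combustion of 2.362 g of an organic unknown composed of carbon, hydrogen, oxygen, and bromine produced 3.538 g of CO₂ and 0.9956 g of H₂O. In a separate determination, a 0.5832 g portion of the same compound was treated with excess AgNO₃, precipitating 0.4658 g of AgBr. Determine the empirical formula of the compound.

mol C = 3.538 g CO₂ ÷ 44.009 g/mol = 0.080393 mol
mol H = 2 × 0.9956 g H₂O ÷ 18.015 g/mol = 0.11053 mol
From the AgBr data: mol Br per gram of compound = (0.4658 ÷ 187.772) ÷ 0.5832 = 0.0042535 mol/g, so in the 2.362 g combustion sample mol Br = 0.010047 mol
mass O = 2.362 − (0.96560 + 0.11141 + 0.80279) = 0.48220 g → mol O = 0.48220 ÷ 15.999 = 0.030140 mol
Divide by the smallest (0.010047 mol): C 8.002, H 11.001, Br 1.000, O 3.000

C8H11BrO3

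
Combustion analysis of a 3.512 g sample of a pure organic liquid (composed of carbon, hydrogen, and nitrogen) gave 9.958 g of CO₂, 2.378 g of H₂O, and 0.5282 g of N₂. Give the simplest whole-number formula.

mol C = 9.958 g CO₂ ÷ 44.009 g/mol = 0.22627 mol
mol H = 2 × 2.378 g H₂O ÷ 18.015 g/mol = 0.26400 mol
mol N = 2 × 0.5282 g N₂ ÷ 28.014 g/mol = 0.037710 mol
Divide by the smallest (0.037710 mol): C 6.000, H 7.001, N 1.000

C6H7N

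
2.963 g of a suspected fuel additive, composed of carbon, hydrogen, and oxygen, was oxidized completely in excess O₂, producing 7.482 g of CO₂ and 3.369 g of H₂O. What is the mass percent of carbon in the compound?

mol C = 7.482 g CO₂ ÷ 44.009 g/mol = 0.17001 mol
mol H = 2 × 3.369 g H₂O ÷ 18.015 g/mol = 0.37402 mol
mass O = 2.963 − (2.0420 + 0.37701) = 0.54399 g → mol O = 0.54399 ÷ 15.999 = 0.034001 mol
mass % C = 2.0420 g ÷ 2.963 g × 100%

68.92%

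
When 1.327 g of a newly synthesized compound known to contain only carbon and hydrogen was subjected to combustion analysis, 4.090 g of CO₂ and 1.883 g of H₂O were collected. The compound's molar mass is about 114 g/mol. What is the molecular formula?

C8H18

mol C = 4.090 g CO₂ ÷ 44.009 g/mol = 0.092936 mol
mol H = 2 × 1.883 g H₂O ÷ 18.015 g/mol = 0.20905 mol
Divide by the smallest (0.092936 mol): C 1.000, H 2.249
Multiplying each by 4 gives whole numbers: C 4.00, H 9.00
Empirical formula: C4H9
Empirical-formula mass = 57.12 g/mol; 114 ÷ 57.12 ≈ 2, so the molecular formula is C8H18.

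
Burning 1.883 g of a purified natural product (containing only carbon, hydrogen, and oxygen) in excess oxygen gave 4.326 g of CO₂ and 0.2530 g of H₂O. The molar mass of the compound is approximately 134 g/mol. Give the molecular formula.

C7H2O3

mol C = 4.326 g CO₂ ÷ 44.009 g/mol = 0.098298 mol
mol H = 2 × 0.2530 g H₂O ÷ 18.015 g/mol = 0.028088 mol
mass O = 1.883 − (1.1807 + 0.028312) = 0.67403 g → mol O = 0.67403 ÷ 15.999 = 0.042129 mol
Divide by the smallest (0.028088 mol): C 3.500, H 1.000, O 1.500
Multiplying each by 2 gives whole numbers: C 7.00, H 2.00, O 3.00
Empirical formula: C7H2O3
Empirical-formula mass = 134.09 g/mol; 134 ÷ 134.09 ≈ 1, so the molecular formula is C7H2O3.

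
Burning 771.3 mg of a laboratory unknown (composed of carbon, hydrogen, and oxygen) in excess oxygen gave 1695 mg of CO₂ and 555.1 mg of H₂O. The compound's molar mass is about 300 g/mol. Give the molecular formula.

C15H24O6

mol C = 1.695 g CO₂ ÷ 44.009 g/mol = 0.038515 mol
mol H = 2 × 0.5551 g H₂O ÷ 18.015 g/mol = 0.061626 mol
mass O = 0.7713 − (0.46260 + 0.062119) = 0.24658 g → mol O = 0.24658 ÷ 15.999 = 0.015412 mol
Divide by the smallest (0.015412 mol): C 2.499, H 3.999, O 1.000
Multiplying each by 2 gives whole numbers: C 5.00, H 8.00, O 2.00
Empirical formula: C5H8O2
Empirical-formula mass = 100.12 g/mol; 300 ÷ 100.12 ≈ 3, so the molecular formula is C15H24O6.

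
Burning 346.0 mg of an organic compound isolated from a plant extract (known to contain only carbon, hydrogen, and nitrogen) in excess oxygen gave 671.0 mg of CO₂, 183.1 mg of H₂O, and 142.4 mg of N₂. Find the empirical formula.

mol C = 0.6710 g CO₂ ÷ 44.009 g/mol = 0.015247 mol
mol H = 2 × 0.1831 g H₂O ÷ 18.015 g/mol = 0.020328 mol
mol N = 2 × 0.1424 g N₂ ÷ 28.014 g/mol = 0.010166 mol
Divide by the smallest (0.010166 mol): C 1.500, H 1.999, N 1.000
Multiplying each by 2 gives whole numbers: C 3.00, H 4.00, N 2.00

C3H4N2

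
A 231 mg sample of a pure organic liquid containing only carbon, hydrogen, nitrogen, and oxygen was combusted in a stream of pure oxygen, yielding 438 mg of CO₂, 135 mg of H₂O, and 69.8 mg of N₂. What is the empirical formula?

C6H9N3O

mol C = 0.438 g CO₂ ÷ 44.009 g/mol = 0.009953 mol
mol H = 2 × 0.135 g H₂O ÷ 18.015 g/mol = 0.01499 mol
mol N = 2 × 0.0698 g N₂ ÷ 28.014 g/mol = 0.004983 mol
mass O = 0.231 − (0.1195 + 0.01511 + 0.06980) = 0.02655 g → mol O = 0.02655 ÷ 15.999 = 0.001660 mol
Divide by the smallest (0.001660 mol): C 5.997, H 9.030, N 3.003, O 1.000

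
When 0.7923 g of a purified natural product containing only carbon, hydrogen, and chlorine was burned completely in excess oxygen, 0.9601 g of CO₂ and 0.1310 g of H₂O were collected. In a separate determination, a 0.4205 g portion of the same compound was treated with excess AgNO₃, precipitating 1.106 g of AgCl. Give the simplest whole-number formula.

C3H2Cl2

mol C = 0.9601 g CO₂ ÷ 44.009 g/mol = 0.021816 mol
mol H = 2 × 0.1310 g H₂O ÷ 18.015 g/mol = 0.014543 mol
From the AgCl data: mol Cl per gram of compound = (1.106 ÷ 143.318) ÷ 0.4205 = 0.018352 mol/g, so in the 0.7923 g combustion sample mol Cl = 0.014540 mol
Divide by the smallest (0.014540 mol): C 1.500, H 1.000, Cl 1.000
Multiplying each by 2 gives whole numbers: C 3.00, H 2.00, Cl 2.00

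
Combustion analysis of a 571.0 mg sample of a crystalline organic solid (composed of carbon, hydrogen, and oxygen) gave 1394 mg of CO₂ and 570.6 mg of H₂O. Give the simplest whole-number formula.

mol C = 1.394 g CO₂ ÷ 44.009 g/mol = 0.031675 mol
mol H = 2 × 0.5706 g H₂O ÷ 18.015 g/mol = 0.063347 mol
mass O = 0.5710 − (0.38045 + 0.063854) = 0.12669 g → mol O = 0.12669 ÷ 15.999 = 0.0079188 mol
Divide by the smallest (0.0079188 mol): C 4.000, H 8.000, O 1.000

C4H8O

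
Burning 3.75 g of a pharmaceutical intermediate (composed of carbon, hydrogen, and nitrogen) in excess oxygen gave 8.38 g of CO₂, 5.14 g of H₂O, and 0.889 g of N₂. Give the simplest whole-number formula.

mol C = 8.38 g CO₂ ÷ 44.009 g/mol = 0.1904 mol
mol H = 2 × 5.14 g H₂O ÷ 18.015 g/mol = 0.5706 mol
mol N = 2 × 0.889 g N₂ ÷ 28.014 g/mol = 0.06347 mol
Divide by the smallest (0.06347 mol): C 3.000, H 8.991, N 1.000

C3H9N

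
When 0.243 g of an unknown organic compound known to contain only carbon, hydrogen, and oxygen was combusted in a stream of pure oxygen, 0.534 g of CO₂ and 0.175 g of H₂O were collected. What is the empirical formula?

mol C = 0.534 g CO₂ ÷ 44.009 g/mol = 0.01213 mol
mol H = 2 × 0.175 g H₂O ÷ 18.015 g/mol = 0.01943 mol
mass O = 0.243 − (0.1457 + 0.01958) = 0.07768 g → mol O = 0.07768 ÷ 15.999 = 0.004855 mol
Divide by the smallest (0.004855 mol): C 2.499, H 4.002, O 1.000
Multiplying each by 2 gives whole numbers: C 5.00, H 8.00, O 2.00

C5H8O2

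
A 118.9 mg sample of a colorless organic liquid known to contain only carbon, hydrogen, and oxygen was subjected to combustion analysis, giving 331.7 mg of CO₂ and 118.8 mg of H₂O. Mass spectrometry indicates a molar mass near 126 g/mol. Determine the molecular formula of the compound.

mol C = 0.3317 g CO₂ ÷ 44.009 g/mol = 0.0075371 mol
mol H = 2 × 0.1188 g H₂O ÷ 18.015 g/mol = 0.013189 mol
mass O = 0.1189 − (0.090528 + 0.013295) = 0.015077 g → mol O = 0.015077 ÷ 15.999 = 0.00094240 mol
Divide by the smallest (0.00094240 mol): C 7.998, H 13.995, O 1.000
Empirical formula: C8H14O
Empirical-formula mass = 126.20 g/mol; 126 ÷ 126.20 ≈ 1, so the molecular formula is C8H14O.

C8H14O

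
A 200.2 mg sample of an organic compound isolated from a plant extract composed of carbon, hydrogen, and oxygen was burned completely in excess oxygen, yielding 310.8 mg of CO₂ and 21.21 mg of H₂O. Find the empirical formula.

C3HO3

mol C = 0.3108 g CO₂ ÷ 44.009 g/mol = 0.0070622 mol
mol H = 2 × 0.02121 g H₂O ÷ 18.015 g/mol = 0.0023547 mol
mass O = 0.2002 − (0.084824 + 0.0023735) = 0.11300 g → mol O = 0.11300 ÷ 15.999 = 0.0070631 mol
Divide by the smallest (0.0023547 mol): C 2.999, H 1.000, O 3.000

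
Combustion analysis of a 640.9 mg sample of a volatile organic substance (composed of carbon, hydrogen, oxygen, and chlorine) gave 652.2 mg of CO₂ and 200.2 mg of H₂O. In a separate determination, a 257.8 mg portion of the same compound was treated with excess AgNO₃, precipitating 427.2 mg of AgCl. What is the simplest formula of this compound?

C4H6Cl2O3

mol C = 0.6522 g CO₂ ÷ 44.009 g/mol = 0.014820 mol
mol H = 2 × 0.2002 g H₂O ÷ 18.015 g/mol = 0.022226 mol
From the AgCl data: mol Cl per gram of compound = (0.4272 ÷ 143.318) ÷ 0.2578 = 0.011562 mol/g, so in the 0.6409 g combustion sample mol Cl = 0.0074103 mol
mass O = 0.6409 − (0.17800 + 0.022404 + 0.26270) = 0.17780 g → mol O = 0.17780 ÷ 15.999 = 0.011113 mol
Divide by the smallest (0.0074103 mol): C 2.000, H 2.999, Cl 1.000, O 1.500
Multiplying each by 2 gives whole numbers: C 4.00, H 6.00, Cl 2.00, O 3.00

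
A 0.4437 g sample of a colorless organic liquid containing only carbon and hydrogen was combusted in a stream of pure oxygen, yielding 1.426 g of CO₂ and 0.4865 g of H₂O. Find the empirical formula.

C3H5

mol C = 1.426 g CO₂ ÷ 44.009 g/mol = 0.032402 mol
mol H = 2 × 0.4865 g H₂O ÷ 18.015 g/mol = 0.054011 mol
Divide by the smallest (0.032402 mol): C 1.000, H 1.667
Multiplying each by 3 gives whole numbers: C 3.00, H 5.00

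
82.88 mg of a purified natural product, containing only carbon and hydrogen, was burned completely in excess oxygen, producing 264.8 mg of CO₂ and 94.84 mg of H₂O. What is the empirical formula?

C4H7

mol C = 0.2648 g CO₂ ÷ 44.009 g/mol = 0.0060170 mol
mol H = 2 × 0.09484 g H₂O ÷ 18.015 g/mol = 0.010529 mol
Divide by the smallest (0.0060170 mol): C 1.000, H 1.750
Multiplying each by 4 gives whole numbers: C 4.00, H 7.00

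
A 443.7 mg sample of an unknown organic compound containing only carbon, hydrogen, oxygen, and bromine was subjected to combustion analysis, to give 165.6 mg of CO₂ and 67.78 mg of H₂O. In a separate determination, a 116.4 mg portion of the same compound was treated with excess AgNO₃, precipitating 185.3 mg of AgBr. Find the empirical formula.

C2H4Br2O3

mol C = 0.1656 g CO₂ ÷ 44.009 g/mol = 0.0037629 mol
mol H = 2 × 0.06778 g H₂O ÷ 18.015 g/mol = 0.0075248 mol
From the AgBr data: mol Br per gram of compound = (0.1853 ÷ 187.772) ÷ 0.1164 = 0.0084780 mol/g, so in the 0.4437 g combustion sample mol Br = 0.0037617 mol
mass O = 0.4437 − (0.045196 + 0.0075850 + 0.30057) = 0.090346 g → mol O = 0.090346 ÷ 15.999 = 0.0056470 mol
Divide by the smallest (0.0037617 mol): C 1.000, H 2.000, Br 1.000, O 1.501
Multiplying each by 2 gives whole numbers: C 2.00, H 4.00, Br 2.00, O 3.00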